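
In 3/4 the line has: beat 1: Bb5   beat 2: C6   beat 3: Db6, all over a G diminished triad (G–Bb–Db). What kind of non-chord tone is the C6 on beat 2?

The harmony at that moment is G diminished triad (G, Bb, Db); C6 is not a chord tone.
It is approached by step up from Bb5 and left by step up to Db6.
Step in, step out in the same direction — a passing tone.

Passing tone.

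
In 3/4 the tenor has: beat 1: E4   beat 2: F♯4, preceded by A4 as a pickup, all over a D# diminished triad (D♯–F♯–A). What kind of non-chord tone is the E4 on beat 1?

Appoggiatura.

The harmony at that moment is D♯ diminished triad (D♯, F♯, A); E4 is not a chord tone.
It is approached by leap down from A4 and left by step up to F♯4.
Leap in, step out, metrically accented — an appoggiatura.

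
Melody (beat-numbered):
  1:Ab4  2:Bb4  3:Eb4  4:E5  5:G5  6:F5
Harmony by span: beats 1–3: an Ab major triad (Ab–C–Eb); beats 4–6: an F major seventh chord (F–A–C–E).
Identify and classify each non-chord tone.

The harmony at that moment is Ab major triad (Ab, C, Eb); Bb4 is not a chord tone.
It is approached by step up from Ab4 and left by leap down to Eb4.
Step in, leap out — an escape tone.
The harmony at that moment is F major seventh chord (F, A, C, E); G5 is not a chord tone.
It is approached by leap up from E5 and left by step down to F5.
Leap in, step out — an appoggiatura.

Bb4 (beat 2) — escape tone; G5 (beat 5) — appoggiatura.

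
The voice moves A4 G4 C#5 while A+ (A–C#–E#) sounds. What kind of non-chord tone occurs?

G4 is an escape tone.

The harmony at that moment is A augmented triad (A, C#, E#); G4 is not a chord tone.
It is approached by step down from A4 and left by leap up to C#5.
Step in, leap out — an escape tone.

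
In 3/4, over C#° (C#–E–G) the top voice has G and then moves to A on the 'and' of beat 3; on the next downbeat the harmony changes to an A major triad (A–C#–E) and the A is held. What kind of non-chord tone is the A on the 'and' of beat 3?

The harmony at that moment is C# diminished triad (C#, E, G); A is not a chord tone.
It is approached by step up from G and then sustained as the same pitch into the next harmony.
Arriving early and becoming a chord tone when the harmony changes — an anticipation.

Anticipation.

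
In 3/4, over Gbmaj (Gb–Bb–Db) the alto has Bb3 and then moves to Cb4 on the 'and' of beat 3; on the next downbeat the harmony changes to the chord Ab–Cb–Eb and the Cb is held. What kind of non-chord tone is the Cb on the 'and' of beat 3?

The harmony at that moment is Gb major triad (Gb, Bb, Db); Cb4 is not a chord tone.
It is approached by step up from Bb3 and then sustained as the same pitch into the next harmony.
Arriving early and becoming a chord tone when the harmony changes — an anticipation.

Anticipation.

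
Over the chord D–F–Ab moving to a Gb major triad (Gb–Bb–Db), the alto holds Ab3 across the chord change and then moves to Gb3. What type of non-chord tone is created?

The harmony at that moment is Gb major triad (Gb, Bb, Db); Ab3 is not a chord tone.
It is held over (the same pitch as the preceding Ab3) and left by step down to Gb3.
Held over from the previous chord and resolving down by step — a suspension.

Ab3 is a suspension.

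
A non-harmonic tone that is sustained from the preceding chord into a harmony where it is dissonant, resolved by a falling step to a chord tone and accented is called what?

Suspension.

Approach: by preparation — the pitch is first a chord tone, then held (tied or repeated) while the harmony changes under it. Departure: down by step. Metric position: strong.
A prepared dissonance that resolves downward by step — a suspension. (The same figure resolving upward would be a retardation.)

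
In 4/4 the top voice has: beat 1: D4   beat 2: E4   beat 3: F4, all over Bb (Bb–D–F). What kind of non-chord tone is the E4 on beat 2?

The harmony at that moment is Bb major triad (Bb, D, F); E4 is not a chord tone.
It is approached by step up from D4 and left by step up to F4.
Step in, step out in the same direction — a passing tone.

Passing tone.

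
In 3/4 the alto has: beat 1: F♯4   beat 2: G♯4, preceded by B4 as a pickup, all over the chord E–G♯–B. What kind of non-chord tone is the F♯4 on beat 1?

The harmony at that moment is E major triad (E, G♯, B); F♯4 is not a chord tone.
It is approached by leap down from B4 and left by step up to G♯4.
Leap in, step out, metrically accented — an appoggiatura.

Appoggiatura.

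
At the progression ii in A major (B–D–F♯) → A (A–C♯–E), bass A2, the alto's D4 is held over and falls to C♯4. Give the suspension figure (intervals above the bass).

At the second chord the bass is A2. The suspended D4 lies a fourth above the bass; after resolving down by step to C♯4, the interval above the bass becomes a third.
Suspension figures are named by those two intervals: 4–3.

4–3 suspension.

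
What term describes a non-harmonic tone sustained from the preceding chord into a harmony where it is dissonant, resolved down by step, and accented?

Approach: by preparation — the pitch is first a chord tone, then held (tied or repeated) while the harmony changes under it. Departure: down by step. Metric position: strong.
A prepared dissonance that resolves downward by step — a suspension. (The same figure resolving upward would be a retardation.)

Suspension.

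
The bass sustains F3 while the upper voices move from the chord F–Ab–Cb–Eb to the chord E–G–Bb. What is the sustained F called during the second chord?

The harmony at that moment is E diminished triad (E, G, Bb); F3 is not a chord tone.
It is held over (the same pitch as the preceding F3) and then sustained as the same pitch into the next harmony.
Sustained through a change of harmony — a pedal tone.

Pedal tone (pedal point).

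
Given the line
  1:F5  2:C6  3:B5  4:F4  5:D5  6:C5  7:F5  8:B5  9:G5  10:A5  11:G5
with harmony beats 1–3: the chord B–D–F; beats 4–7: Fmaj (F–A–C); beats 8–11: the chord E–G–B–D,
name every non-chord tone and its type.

C6 (beat 2) — appoggiatura; D5 (beat 5) — appoggiatura; A5 (beat 10) — neighbor tone.

The harmony at that moment is B diminished triad (B, D, F); C6 is not a chord tone.
It is approached by leap up from F5 and left by step down to B5.
Leap in, step out — an appoggiatura.
The harmony at that moment is F major triad (F, A, C); D5 is not a chord tone.
It is approached by leap up from F4 and left by step down to C5.
Leap in, step out — an appoggiatura.
The harmony at that moment is E minor seventh chord (E, G, B, D); A5 is not a chord tone.
It is approached by step up from G5 and left by step down to G5.
Step away and step back to the same note — a neighbor tone (upper neighbor).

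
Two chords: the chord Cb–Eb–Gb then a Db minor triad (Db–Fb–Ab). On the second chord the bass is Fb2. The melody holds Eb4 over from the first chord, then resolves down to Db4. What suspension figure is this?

At the second chord the bass is Fb2. The suspended Eb4 lies a seventh above the bass; after resolving down by step to Db4, the interval above the bass becomes a sixth.
Suspension figures are named by those two intervals: 7–6.

7–6 suspension.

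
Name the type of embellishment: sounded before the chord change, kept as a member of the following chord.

Approach: ahead of the chord change (typically by step), so it is dissonant against the current harmony. Departure: none — the same pitch is restated or held and is a chord tone of the new harmony.
Dissonant first, consonant once the harmony catches up: the note simply arrives early — an anticipation. (The reverse timing, consonant first and dissonant after the change, would be a suspension or retardation.)

Anticipation.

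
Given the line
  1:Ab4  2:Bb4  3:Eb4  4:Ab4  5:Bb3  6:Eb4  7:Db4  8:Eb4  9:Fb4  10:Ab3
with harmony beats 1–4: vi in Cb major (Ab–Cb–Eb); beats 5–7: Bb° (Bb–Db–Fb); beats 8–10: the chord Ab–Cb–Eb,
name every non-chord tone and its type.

The harmony at that moment is Ab minor triad (Ab, Cb, Eb); Bb4 is not a chord tone.
It is approached by step up from Ab4 and left by leap down to Eb4.
Step in, leap out — an escape tone.
The harmony at that moment is Bb diminished triad (Bb, Db, Fb); Eb4 is not a chord tone.
It is approached by leap up from Bb3 and left by step down to Db4.
Leap in, step out — an appoggiatura.
The harmony at that moment is Ab minor triad (Ab, Cb, Eb); Fb4 is not a chord tone.
It is approached by step up from Eb4 and left by leap down to Ab3.
Step in, leap out — an escape tone.

Bb4 (beat 2) — escape tone; Eb4 (beat 6) — appoggiatura; Fb4 (beat 9) — escape tone.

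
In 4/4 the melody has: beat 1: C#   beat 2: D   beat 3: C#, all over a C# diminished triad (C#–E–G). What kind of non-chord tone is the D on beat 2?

Upper neighbor tone.

The harmony at that moment is C# diminished triad (C#, E, G); D is not a chord tone.
It is approached by step up from C# and left by step down to C#.
Step away and step back to the same note — a neighbor tone (upper neighbor).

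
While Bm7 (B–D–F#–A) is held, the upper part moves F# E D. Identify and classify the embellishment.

E is a passing tone.

The harmony at that moment is B minor seventh chord (B, D, F#, A); E is not a chord tone.
It is approached by step down from F# and left by step down to D.
Step in, step out in the same direction — a passing tone.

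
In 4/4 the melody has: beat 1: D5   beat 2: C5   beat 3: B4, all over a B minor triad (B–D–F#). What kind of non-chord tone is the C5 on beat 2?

The harmony at that moment is B minor triad (B, D, F#); C5 is not a chord tone.
It is approached by step down from D5 and left by step down to B4.
Step in, step out in the same direction — a passing tone.

Passing tone.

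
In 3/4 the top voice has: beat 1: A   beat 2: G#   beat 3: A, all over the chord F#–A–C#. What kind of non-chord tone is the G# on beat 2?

The harmony at that moment is F# minor triad (F#, A, C#); G# is not a chord tone.
It is approached by step down from A and left by step up to A.
Step away and step back to the same note — a neighbor tone (lower neighbor).

Lower neighbor tone.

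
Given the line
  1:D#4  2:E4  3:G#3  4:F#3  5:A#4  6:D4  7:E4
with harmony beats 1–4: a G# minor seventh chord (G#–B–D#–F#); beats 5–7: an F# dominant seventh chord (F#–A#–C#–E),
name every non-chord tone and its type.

The harmony at that moment is G# minor seventh chord (G#, B, D#, F#); E4 is not a chord tone.
It is approached by step up from D#4 and left by leap down to G#3.
Step in, leap out — an escape tone.
The harmony at that moment is F# dominant seventh chord (F#, A#, C#, E); D4 is not a chord tone.
It is approached by leap down from A#4 and left by step up to E4.
Leap in, step out — an appoggiatura.

E4 (beat 2) — escape tone; D4 (beat 6) — appoggiatura.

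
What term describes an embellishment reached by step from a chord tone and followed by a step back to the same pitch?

Neighbor tone.

Approach: by step. Departure: by step in the opposite direction, back to the starting pitch.
Stepwise on both sides but reversing to return to the same chord tone — a neighbor tone. (Had it continued onward in the same direction it would be a passing tone instead.)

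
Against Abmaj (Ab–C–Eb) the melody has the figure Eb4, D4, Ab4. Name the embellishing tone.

D4 is an escape tone.

The harmony at that moment is Ab major triad (Ab, C, Eb); D4 is not a chord tone.
It is approached by step down from Eb4 and left by leap up to Ab4.
Step in, leap out — an escape tone.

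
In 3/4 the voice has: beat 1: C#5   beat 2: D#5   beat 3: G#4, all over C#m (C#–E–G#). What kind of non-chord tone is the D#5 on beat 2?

The harmony at that moment is C# minor triad (C#, E, G#); D#5 is not a chord tone.
It is approached by step up from C#5 and left by leap down to G#4.
Step in, leap out, on a weak beat — an escape tone.

Escape tone.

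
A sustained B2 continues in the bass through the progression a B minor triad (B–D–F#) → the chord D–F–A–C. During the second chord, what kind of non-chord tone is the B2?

Pedal tone (pedal point).

The harmony at that moment is D minor seventh chord (D, F, A, C); B2 is not a chord tone.
It is held over (the same pitch as the preceding B2) and then sustained as the same pitch into the next harmony.
Sustained through a change of harmony — a pedal tone.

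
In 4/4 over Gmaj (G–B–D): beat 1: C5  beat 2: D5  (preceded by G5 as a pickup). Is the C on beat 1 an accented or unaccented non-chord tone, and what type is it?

Accented appoggiatura.

The harmony at that moment is G major triad (G, B, D); C5 is not a chord tone.
It is approached by leap down from G5 and left by step up to D5.
Leap in, step out — an appoggiatura.
It falls on the downbeat, so it is accented.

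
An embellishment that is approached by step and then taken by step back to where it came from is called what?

Neighbor tone.

Approach: by step. Departure: by step in the opposite direction, back to the starting pitch.
Stepwise on both sides but reversing to return to the same chord tone — a neighbor tone. (Had it continued onward in the same direction it would be a passing tone instead.)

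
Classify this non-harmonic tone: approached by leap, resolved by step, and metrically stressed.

Appoggiatura.

Approach: by leap. Departure: by step. Metric position: strong.
Leap in, step out, in a metrically strong position — an appoggiatura. (It is the mirror image of the escape tone, which steps in and leaps out from a weak position.)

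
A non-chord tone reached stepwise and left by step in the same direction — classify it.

Passing tone.

Approach: by step. Departure: by step, continuing in the same direction.
Stepwise on both sides with no change of direction means the note fills in the space between two different chord tones — a passing tone. (Had it turned back to its starting note it would be a neighbor tone instead.)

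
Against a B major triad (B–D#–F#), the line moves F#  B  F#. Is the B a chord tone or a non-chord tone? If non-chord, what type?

B major triad contains B, D#, F#; B is the root, so it is a chord tone.

Chord tone (the root of B major triad).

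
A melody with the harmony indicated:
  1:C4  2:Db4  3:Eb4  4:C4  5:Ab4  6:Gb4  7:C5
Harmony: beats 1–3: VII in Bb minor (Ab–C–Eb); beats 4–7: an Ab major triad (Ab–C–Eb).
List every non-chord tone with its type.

Db4 (beat 2) — passing tone; Gb4 (beat 6) — escape tone.

The harmony at that moment is Ab major triad (Ab, C, Eb); Db4 is not a chord tone.
It is approached by step up from C4 and left by step up to Eb4.
Step in, step out in the same direction — a passing tone.
The harmony at that moment is Ab major triad (Ab, C, Eb); Gb4 is not a chord tone.
It is approached by step down from Ab4 and left by leap up to C5.
Step in, leap out — an escape tone.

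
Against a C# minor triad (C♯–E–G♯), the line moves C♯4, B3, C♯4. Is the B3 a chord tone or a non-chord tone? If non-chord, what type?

Non-chord tone — a neighbor tone.

The harmony at that moment is C♯ minor triad (C♯, E, G♯); B3 is not a chord tone.
It is approached by step down from C♯4 and left by step up to C♯4.
Step away and step back to the same note — a neighbor tone (lower neighbor).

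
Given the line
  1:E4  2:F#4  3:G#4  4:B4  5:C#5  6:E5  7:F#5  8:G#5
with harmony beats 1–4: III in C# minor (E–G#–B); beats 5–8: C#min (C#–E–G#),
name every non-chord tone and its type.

The harmony at that moment is E major triad (E, G#, B); F#4 is not a chord tone.
It is approached by step up from E4 and left by step up to G#4.
Step in, step out in the same direction — a passing tone.
The harmony at that moment is C# minor triad (C#, E, G#); F#5 is not a chord tone.
It is approached by step up from E5 and left by step up to G#5.
Step in, step out in the same direction — a passing tone.

F#4 (beat 2) — passing tone; F#5 (beat 7) — passing tone.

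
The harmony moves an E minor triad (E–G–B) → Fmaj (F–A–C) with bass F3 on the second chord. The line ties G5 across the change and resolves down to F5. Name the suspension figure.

At the second chord the bass is F3. The suspended G5 lies a ninth above the bass; after resolving down by step to F5, the interval above the bass becomes an octave.
Suspension figures are named by those two intervals: 9–8.

9–8 suspension.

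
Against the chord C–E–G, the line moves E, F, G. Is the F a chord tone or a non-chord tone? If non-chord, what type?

The harmony at that moment is C major triad (C, E, G); F is not a chord tone.
It is approached by step up from E and left by step up to G.
Step in, step out in the same direction — a passing tone.

Non-chord tone — a passing tone.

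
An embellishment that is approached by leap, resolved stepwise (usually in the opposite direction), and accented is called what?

Appoggiatura.

Approach: by leap. Departure: by step. Metric position: strong.
Leap in, step out, in a metrically strong position — an appoggiatura. (It is the mirror image of the escape tone, which steps in and leaps out from a weak position.)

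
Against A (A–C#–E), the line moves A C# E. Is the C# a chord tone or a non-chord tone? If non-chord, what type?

Chord tone (the third of A major triad).

A major triad contains A, C#, E; C# is the third, so it is a chord tone.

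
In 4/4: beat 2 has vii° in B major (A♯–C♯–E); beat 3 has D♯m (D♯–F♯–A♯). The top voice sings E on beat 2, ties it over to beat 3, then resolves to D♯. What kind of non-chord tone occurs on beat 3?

Suspension.

The harmony at that moment is D♯ minor triad (D♯, F♯, A♯); E is not a chord tone.
It is held over (the same pitch as the preceding E) and left by step down to D♯.
Held over from the previous chord and resolving down by step — a suspension.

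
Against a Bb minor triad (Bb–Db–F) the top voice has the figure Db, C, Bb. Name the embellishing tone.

The harmony at that moment is Bb minor triad (Bb, Db, F); C is not a chord tone.
It is approached by step down from Db and left by step down to Bb.
Step in, step out in the same direction — a passing tone.

C is a passing tone.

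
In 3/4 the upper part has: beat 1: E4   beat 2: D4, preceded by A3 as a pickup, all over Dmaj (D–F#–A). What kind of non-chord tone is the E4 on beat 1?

The harmony at that moment is D major triad (D, F#, A); E4 is not a chord tone.
It is approached by leap up from A3 and left by step down to D4.
Leap in, step out, metrically accented — an appoggiatura.

Appoggiatura.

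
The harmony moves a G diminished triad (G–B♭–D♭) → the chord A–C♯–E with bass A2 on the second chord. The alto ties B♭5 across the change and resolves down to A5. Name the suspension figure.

9–8 suspension.

At the second chord the bass is A2. The suspended B♭5 lies a ninth above the bass; after resolving down by step to A5, the interval above the bass becomes an octave.
Suspension figures are named by those two intervals: 9–8.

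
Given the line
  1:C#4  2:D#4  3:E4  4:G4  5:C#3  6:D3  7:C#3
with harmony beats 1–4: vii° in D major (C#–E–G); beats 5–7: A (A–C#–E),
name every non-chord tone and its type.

The harmony at that moment is C# diminished triad (C#, E, G); D#4 is not a chord tone.
It is approached by step up from C#4 and left by step up to E4.
Step in, step out in the same direction — a passing tone.
The harmony at that moment is A major triad (A, C#, E); D3 is not a chord tone.
It is approached by step up from C#3 and left by step down to C#3.
Step away and step back to the same note — a neighbor tone (upper neighbor).

D#4 (beat 2) — passing tone; D3 (beat 6) — neighbor tone.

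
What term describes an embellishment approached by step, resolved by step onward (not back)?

Approach: by step. Departure: by step, continuing in the same direction.
Stepwise on both sides with no change of direction means the note fills in the space between two different chord tones — a passing tone. (Had it turned back to its starting note it would be a neighbor tone instead.)

Passing tone.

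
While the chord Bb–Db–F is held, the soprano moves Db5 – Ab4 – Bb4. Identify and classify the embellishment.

The harmony at that moment is Bb minor triad (Bb, Db, F); Ab4 is not a chord tone.
It is approached by leap down from Db5 and left by step up to Bb4.
Leap in, step out — an appoggiatura.

Ab4 is an appoggiatura.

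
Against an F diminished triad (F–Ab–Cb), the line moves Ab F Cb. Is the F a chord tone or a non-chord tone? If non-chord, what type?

F diminished triad contains F, Ab, Cb; F is the root, so it is a chord tone.

Chord tone (the root of F diminished triad).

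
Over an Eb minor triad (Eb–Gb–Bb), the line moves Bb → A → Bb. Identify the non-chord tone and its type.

The harmony at that moment is Eb minor triad (Eb, Gb, Bb); A is not a chord tone.
It is approached by step down from Bb and left by step up to Bb.
Step away and step back to the same note — a neighbor tone (lower neighbor).

A is a neighbor tone.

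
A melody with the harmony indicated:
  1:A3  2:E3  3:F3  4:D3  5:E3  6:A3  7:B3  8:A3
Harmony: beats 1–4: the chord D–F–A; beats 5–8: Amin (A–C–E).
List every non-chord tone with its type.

The harmony at that moment is D minor triad (D, F, A); E3 is not a chord tone.
It is approached by leap down from A3 and left by step up to F3.
Leap in, step out — an appoggiatura.
The harmony at that moment is A minor triad (A, C, E); B3 is not a chord tone.
It is approached by step up from A3 and left by step down to A3.
Step away and step back to the same note — a neighbor tone (upper neighbor).

E3 (beat 2) — appoggiatura; B3 (beat 7) — neighbor tone.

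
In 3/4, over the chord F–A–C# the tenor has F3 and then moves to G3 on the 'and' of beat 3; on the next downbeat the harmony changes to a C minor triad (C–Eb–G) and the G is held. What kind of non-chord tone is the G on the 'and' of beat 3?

The harmony at that moment is F augmented triad (F, A, C#); G3 is not a chord tone.
It is approached by step up from F3 and then sustained as the same pitch into the next harmony.
Arriving early and becoming a chord tone when the harmony changes — an anticipation.

Anticipation.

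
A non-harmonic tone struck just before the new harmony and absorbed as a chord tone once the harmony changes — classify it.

Anticipation.

Approach: ahead of the chord change (typically by step), so it is dissonant against the current harmony. Departure: none — the same pitch is restated or held and is a chord tone of the new harmony.
Dissonant first, consonant once the harmony catches up: the note simply arrives early — an anticipation. (The reverse timing, consonant first and dissonant after the change, would be a suspension or retardation.)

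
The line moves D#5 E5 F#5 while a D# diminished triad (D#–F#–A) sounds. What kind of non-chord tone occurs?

The harmony at that moment is D# diminished triad (D#, F#, A); E5 is not a chord tone.
It is approached by step up from D#5 and left by step up to F#5.
Step in, step out in the same direction — a passing tone.

E5 is a passing tone.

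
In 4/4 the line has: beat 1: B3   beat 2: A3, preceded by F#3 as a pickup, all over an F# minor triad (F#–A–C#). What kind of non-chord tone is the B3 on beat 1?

Appoggiatura.

The harmony at that moment is F# minor triad (F#, A, C#); B3 is not a chord tone.
It is approached by leap up from F#3 and left by step down to A3.
Leap in, step out, metrically accented — an appoggiatura.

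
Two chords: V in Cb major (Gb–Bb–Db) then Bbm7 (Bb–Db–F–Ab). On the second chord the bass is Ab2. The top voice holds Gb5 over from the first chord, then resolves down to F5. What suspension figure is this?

At the second chord the bass is Ab2. The suspended Gb5 lies a seventh above the bass; after resolving down by step to F5, the interval above the bass becomes a sixth.
Suspension figures are named by those two intervals: 7–6.

7–6 suspension.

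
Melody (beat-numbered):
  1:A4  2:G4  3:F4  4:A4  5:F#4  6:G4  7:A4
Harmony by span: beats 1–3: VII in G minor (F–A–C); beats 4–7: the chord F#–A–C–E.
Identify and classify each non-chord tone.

The harmony at that moment is F major triad (F, A, C); G4 is not a chord tone.
It is approached by step down from A4 and left by step down to F4.
Step in, step out in the same direction — a passing tone.
The harmony at that moment is F# half-diminished seventh chord (F#, A, C, E); G4 is not a chord tone.
It is approached by step up from F#4 and left by step up to A4.
Step in, step out in the same direction — a passing tone.

G4 (beat 2) — passing tone; G4 (beat 6) — passing tone.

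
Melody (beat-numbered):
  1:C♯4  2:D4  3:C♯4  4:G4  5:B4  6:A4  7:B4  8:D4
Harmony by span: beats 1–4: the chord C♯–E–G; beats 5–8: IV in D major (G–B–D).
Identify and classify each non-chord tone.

The harmony at that moment is C♯ diminished triad (C♯, E, G); D4 is not a chord tone.
It is approached by step up from C♯4 and left by step down to C♯4.
Step away and step back to the same note — a neighbor tone (upper neighbor).
The harmony at that moment is G major triad (G, B, D); A4 is not a chord tone.
It is approached by step down from B4 and left by step up to B4.
Step away and step back to the same note — a neighbor tone (lower neighbor).

D4 (beat 2) — neighbor tone; A4 (beat 6) — neighbor tone.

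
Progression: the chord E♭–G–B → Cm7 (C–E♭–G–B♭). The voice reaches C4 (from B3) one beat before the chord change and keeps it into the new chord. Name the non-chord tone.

C4 is an anticipation.

The harmony at that moment is E♭ augmented triad (E♭, G, B); C4 is not a chord tone.
It is approached by step up from B3 and then sustained as the same pitch into the next harmony.
Arriving early and becoming a chord tone when the harmony changes — an anticipation.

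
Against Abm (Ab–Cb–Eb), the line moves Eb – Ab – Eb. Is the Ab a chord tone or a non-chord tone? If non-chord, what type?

Chord tone (the root of Ab minor triad).

Ab minor triad contains Ab, Cb, Eb; Ab is the root, so it is a chord tone.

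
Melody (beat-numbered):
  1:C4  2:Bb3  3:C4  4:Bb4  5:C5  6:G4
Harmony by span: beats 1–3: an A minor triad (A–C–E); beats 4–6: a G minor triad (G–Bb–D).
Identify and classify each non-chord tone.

The harmony at that moment is A minor triad (A, C, E); Bb3 is not a chord tone.
It is approached by step down from C4 and left by step up to C4.
Step away and step back to the same note — a neighbor tone (lower neighbor).
The harmony at that moment is G minor triad (G, Bb, D); C5 is not a chord tone.
It is approached by step up from Bb4 and left by leap down to G4.
Step in, leap out — an escape tone.

Bb3 (beat 2) — neighbor tone; C5 (beat 5) — escape tone.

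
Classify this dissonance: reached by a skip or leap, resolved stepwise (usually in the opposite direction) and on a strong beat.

Appoggiatura.

Approach: by leap. Departure: by step. Metric position: strong.
Leap in, step out, in a metrically strong position — an appoggiatura. (It is the mirror image of the escape tone, which steps in and leaps out from a weak position.)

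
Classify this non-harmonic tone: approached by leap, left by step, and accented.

Appoggiatura.

Approach: by leap. Departure: by step. Metric position: strong.
Leap in, step out, in a metrically strong position — an appoggiatura. (It is the mirror image of the escape tone, which steps in and leaps out from a weak position.)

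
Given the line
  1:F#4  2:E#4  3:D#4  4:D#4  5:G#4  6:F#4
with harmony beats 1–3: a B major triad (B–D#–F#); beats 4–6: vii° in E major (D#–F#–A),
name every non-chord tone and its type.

E#4 (beat 2) — passing tone; G#4 (beat 5) — appoggiatura.

The harmony at that moment is B major triad (B, D#, F#); E#4 is not a chord tone.
It is approached by step down from F#4 and left by step down to D#4.
Step in, step out in the same direction — a passing tone.
The harmony at that moment is D# diminished triad (D#, F#, A); G#4 is not a chord tone.
It is approached by leap up from D#4 and left by step down to F#4.
Leap in, step out — an appoggiatura.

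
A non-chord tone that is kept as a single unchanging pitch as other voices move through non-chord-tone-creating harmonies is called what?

Approach: none. Departure: none — a single pitch is sustained while the chords change around it, passing through harmonies that do not contain it.
No melodic motion at all; the dissonance is created entirely by the moving harmonies against the stationary note — a pedal tone (pedal point).

Pedal tone.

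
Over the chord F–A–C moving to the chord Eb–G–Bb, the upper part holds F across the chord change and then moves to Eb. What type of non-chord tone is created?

F is a suspension.

The harmony at that moment is Eb major triad (Eb, G, Bb); F is not a chord tone.
It is held over (the same pitch as the preceding F) and left by step down to Eb.
Held over from the previous chord and resolving down by step — a suspension.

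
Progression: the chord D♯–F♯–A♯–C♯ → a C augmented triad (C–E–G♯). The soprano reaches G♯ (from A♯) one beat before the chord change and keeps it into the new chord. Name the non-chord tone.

The harmony at that moment is D♯ minor seventh chord (D♯, F♯, A♯, C♯); G♯ is not a chord tone.
It is approached by step down from A♯ and then sustained as the same pitch into the next harmony.
Arriving early and becoming a chord tone when the harmony changes — an anticipation.

G♯ is an anticipation.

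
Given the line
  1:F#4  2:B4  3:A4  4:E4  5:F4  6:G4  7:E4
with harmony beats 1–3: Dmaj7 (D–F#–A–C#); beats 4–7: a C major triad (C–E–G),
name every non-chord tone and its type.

B4 (beat 2) — appoggiatura; F4 (beat 5) — passing tone.

The harmony at that moment is D major seventh chord (D, F#, A, C#); B4 is not a chord tone.
It is approached by leap up from F#4 and left by step down to A4.
Leap in, step out — an appoggiatura.
The harmony at that moment is C major triad (C, E, G); F4 is not a chord tone.
It is approached by step up from E4 and left by step up to G4.
Step in, step out in the same direction — a passing tone.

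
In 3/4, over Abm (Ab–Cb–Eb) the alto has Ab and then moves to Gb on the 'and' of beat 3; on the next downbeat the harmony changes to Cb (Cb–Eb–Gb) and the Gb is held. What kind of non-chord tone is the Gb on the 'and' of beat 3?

The harmony at that moment is Ab minor triad (Ab, Cb, Eb); Gb is not a chord tone.
It is approached by step down from Ab and then sustained as the same pitch into the next harmony.
Arriving early and becoming a chord tone when the harmony changes — an anticipation.

Anticipation.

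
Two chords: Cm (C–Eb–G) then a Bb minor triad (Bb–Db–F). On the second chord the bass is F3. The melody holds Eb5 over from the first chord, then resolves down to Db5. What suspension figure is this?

7–6 suspension.

At the second chord the bass is F3. The suspended Eb5 lies a seventh above the bass; after resolving down by step to Db5, the interval above the bass becomes a sixth.
Suspension figures are named by those two intervals: 7–6.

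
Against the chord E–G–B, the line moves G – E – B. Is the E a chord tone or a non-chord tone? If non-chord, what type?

E minor triad contains E, G, B; E is the root, so it is a chord tone.

Chord tone (the root of E minor triad).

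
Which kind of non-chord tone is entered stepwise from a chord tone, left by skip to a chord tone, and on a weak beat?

Escape tone.

Approach: by step. Departure: by leap. Metric position: weak.
Step in, leap out, from a weak position — an escape tone (échappée). (It is the mirror image of the appoggiatura, which leaps in and steps out on a strong beat.)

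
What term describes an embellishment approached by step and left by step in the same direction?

Approach: by step. Departure: by step, continuing in the same direction.
Stepwise on both sides with no change of direction means the note fills in the space between two different chord tones — a passing tone. (Had it turned back to its starting note it would be a neighbor tone instead.)

Passing tone.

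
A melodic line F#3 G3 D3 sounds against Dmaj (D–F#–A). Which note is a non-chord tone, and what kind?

The harmony at that moment is D major triad (D, F#, A); G3 is not a chord tone.
It is approached by step up from F#3 and left by leap down to D3.
Step in, leap out — an escape tone.

G3 is an escape tone.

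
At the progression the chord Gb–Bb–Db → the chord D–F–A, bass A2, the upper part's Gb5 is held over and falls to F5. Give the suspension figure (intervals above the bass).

7–6 suspension.

At the second chord the bass is A2. The suspended Gb5 lies a seventh above the bass; after resolving down by step to F5, the interval above the bass becomes a sixth.
Suspension figures are named by those two intervals: 7–6.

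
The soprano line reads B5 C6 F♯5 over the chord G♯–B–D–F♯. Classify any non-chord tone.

C6 is an escape tone.

The harmony at that moment is G♯ half-diminished seventh chord (G♯, B, D, F♯); C6 is not a chord tone.
It is approached by step up from B5 and left by leap down to F♯5.
Step in, leap out — an escape tone.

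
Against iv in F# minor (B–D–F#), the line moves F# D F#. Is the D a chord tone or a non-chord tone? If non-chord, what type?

Chord tone (the third of B minor triad).

B minor triad contains B, D, F#; D is the third, so it is a chord tone.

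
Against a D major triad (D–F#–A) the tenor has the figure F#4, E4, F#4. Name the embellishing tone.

The harmony at that moment is D major triad (D, F#, A); E4 is not a chord tone.
It is approached by step down from F#4 and left by step up to F#4.
Step away and step back to the same note — a neighbor tone (lower neighbor).

E4 is a neighbor tone.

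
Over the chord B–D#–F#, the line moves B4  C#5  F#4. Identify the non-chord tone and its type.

C#5 is an escape tone.

The harmony at that moment is B major triad (B, D#, F#); C#5 is not a chord tone.
It is approached by step up from B4 and left by leap down to F#4.
Step in, leap out — an escape tone.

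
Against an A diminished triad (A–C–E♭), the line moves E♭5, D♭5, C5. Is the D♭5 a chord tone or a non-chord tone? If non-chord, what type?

Non-chord tone — a passing tone.

The harmony at that moment is A diminished triad (A, C, E♭); D♭5 is not a chord tone.
It is approached by step down from E♭5 and left by step down to C5.
Step in, step out in the same direction — a passing tone.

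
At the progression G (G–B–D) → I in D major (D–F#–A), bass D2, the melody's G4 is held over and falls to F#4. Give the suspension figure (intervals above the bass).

4–3 suspension.

At the second chord the bass is D2. The suspended G4 lies a fourth above the bass; after resolving down by step to F#4, the interval above the bass becomes a third.
Suspension figures are named by those two intervals: 4–3.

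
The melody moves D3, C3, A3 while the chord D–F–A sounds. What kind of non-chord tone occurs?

The harmony at that moment is D minor triad (D, F, A); C3 is not a chord tone.
It is approached by step down from D3 and left by leap up to A3.
Step in, leap out — an escape tone.

C3 is an escape tone.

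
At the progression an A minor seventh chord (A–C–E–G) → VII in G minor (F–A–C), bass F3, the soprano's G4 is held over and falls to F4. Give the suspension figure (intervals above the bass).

At the second chord the bass is F3. The suspended G4 lies a ninth above the bass; after resolving down by step to F4, the interval above the bass becomes an octave.
Suspension figures are named by those two intervals: 9–8.

9–8 suspension.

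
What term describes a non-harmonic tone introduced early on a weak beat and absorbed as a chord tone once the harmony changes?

Approach: ahead of the chord change (typically by step), so it is dissonant against the current harmony. Departure: none — the same pitch is restated or held and is a chord tone of the new harmony.
Dissonant first, consonant once the harmony catches up: the note simply arrives early — an anticipation. (The reverse timing, consonant first and dissonant after the change, would be a suspension or retardation.)

Anticipation.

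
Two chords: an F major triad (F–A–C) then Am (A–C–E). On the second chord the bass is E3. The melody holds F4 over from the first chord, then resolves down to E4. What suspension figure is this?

At the second chord the bass is E3. The suspended F4 lies a ninth above the bass; after resolving down by step to E4, the interval above the bass becomes an octave.
Suspension figures are named by those two intervals: 9–8.

9–8 suspension.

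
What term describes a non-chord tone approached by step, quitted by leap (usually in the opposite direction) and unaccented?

Escape tone.

Approach: by step. Departure: by leap. Metric position: weak.
Step in, leap out, from a weak position — an escape tone (échappée). (It is the mirror image of the appoggiatura, which leaps in and steps out on a strong beat.)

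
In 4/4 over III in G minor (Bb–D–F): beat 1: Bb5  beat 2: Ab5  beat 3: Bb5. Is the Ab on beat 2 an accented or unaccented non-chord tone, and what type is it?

Unaccented neighbor tone.

The harmony at that moment is Bb major triad (Bb, D, F); Ab5 is not a chord tone.
It is approached by step down from Bb5 and left by step up to Bb5.
Step away and step back to the same note — a neighbor tone (lower neighbor).
It falls on a weak beat, so it is unaccented.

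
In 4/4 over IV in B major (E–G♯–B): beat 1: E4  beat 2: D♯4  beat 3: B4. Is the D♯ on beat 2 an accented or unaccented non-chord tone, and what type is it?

Unaccented escape tone.

The harmony at that moment is E major triad (E, G♯, B); D♯4 is not a chord tone.
It is approached by step down from E4 and left by leap up to B4.
Step in, leap out — an escape tone.
It falls on a weak beat, so it is unaccented.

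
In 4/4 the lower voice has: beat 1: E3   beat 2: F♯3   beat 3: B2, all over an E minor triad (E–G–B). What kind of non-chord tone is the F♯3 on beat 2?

The harmony at that moment is E minor triad (E, G, B); F♯3 is not a chord tone.
It is approached by step up from E3 and left by leap down to B2.
Step in, leap out, on a weak beat — an escape tone.

Escape tone.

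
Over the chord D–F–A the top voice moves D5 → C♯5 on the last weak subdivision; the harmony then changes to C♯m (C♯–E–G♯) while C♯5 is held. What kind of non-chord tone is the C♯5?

C♯5 is an anticipation.

The harmony at that moment is D minor triad (D, F, A); C♯5 is not a chord tone.
It is approached by step down from D5 and then sustained as the same pitch into the next harmony.
Arriving early and becoming a chord tone when the harmony changes — an anticipation.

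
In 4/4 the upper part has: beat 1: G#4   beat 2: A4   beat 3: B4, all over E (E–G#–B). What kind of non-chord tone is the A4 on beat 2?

Passing tone.

The harmony at that moment is E major triad (E, G#, B); A4 is not a chord tone.
It is approached by step up from G#4 and left by step up to B4.
Step in, step out in the same direction — a passing tone.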